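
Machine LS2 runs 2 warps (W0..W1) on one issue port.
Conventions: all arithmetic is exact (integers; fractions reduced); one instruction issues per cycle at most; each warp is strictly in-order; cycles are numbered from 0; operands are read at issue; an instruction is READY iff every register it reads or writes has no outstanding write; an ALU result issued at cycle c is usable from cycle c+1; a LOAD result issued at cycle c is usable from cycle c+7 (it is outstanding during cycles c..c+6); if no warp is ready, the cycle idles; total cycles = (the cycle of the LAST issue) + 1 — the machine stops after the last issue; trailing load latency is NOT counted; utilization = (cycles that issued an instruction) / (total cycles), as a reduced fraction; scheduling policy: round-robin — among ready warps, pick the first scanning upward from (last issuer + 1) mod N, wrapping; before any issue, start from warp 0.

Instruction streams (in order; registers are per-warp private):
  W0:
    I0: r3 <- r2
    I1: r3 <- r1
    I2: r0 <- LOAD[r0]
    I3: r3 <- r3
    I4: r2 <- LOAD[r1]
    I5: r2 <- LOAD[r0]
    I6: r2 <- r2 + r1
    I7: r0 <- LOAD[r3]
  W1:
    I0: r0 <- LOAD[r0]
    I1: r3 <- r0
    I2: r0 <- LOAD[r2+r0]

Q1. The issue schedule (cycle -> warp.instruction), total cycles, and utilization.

cycle 0: W0.I0
cycle 1: W1.I0
cycle 2: W0.I1
cycle 3: W0.I2
cycle 4: W0.I3
cycle 5: W0.I4
cycle 6: idle
cycle 7: idle
cycle 8: W1.I1
cycle 9: W1.I2
cycle 10: idle
cycle 11: idle
cycle 12: W0.I5
cycle 13: idle
cycle 14: idle
cycle 15: idle
cycle 16: idle
cycle 17: idle
cycle 18: idle
cycle 19: W0.I6
cycle 20: W0.I7

Answer: 21 cycles, utilization 11/21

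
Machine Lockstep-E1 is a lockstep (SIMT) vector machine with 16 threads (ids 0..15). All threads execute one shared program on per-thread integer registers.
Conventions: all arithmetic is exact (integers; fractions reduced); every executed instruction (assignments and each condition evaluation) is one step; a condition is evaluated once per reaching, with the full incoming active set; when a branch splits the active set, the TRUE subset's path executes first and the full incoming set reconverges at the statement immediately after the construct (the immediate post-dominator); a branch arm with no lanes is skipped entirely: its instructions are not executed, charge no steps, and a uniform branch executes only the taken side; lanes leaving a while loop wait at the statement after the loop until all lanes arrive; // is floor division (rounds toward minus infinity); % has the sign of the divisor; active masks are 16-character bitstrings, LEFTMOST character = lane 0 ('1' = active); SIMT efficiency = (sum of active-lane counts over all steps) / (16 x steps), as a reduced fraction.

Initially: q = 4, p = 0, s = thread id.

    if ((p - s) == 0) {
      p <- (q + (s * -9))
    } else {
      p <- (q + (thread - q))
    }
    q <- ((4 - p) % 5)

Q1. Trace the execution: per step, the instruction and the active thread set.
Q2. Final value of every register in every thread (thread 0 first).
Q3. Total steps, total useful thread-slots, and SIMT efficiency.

step 0: eval ((p - s) == 0)          1111111111111111
step 1: p <- (q + (s * -9))          1000000000000000
step 2: p <- (q + (thread - q))      0111111111111111
step 3: q <- ((4 - p) % 5)           1111111111111111

Answer: 4 steps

q: 0,3,2,1,0,4,3,2,1,0,4,3,2,1,0,4
p: 4,1,2,3,4,5,6,7,8,9,10,11,12,13,14,15
s: 0,1,2,3,4,5,6,7,8,9,10,11,12,13,14,15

steps = 4; useful = 48; efficiency = 48/64 = 3/4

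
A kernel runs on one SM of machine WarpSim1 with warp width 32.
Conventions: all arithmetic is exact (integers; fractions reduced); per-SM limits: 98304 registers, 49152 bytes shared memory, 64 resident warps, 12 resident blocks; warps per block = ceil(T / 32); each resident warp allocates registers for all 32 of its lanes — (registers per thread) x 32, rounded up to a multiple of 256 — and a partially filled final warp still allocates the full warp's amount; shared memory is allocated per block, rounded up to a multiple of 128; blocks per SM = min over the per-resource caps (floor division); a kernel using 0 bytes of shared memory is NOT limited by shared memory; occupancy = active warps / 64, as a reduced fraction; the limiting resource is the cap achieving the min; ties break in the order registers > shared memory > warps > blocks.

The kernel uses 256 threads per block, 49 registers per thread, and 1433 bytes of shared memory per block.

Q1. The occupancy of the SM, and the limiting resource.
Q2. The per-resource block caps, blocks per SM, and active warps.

Answer: occupancy 3/4, limited by registers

registers: 6 blocks
shared memory: 32 blocks
warps: 8 blocks
blocks: 12 blocks

Answer: 6 blocks, 48 active warps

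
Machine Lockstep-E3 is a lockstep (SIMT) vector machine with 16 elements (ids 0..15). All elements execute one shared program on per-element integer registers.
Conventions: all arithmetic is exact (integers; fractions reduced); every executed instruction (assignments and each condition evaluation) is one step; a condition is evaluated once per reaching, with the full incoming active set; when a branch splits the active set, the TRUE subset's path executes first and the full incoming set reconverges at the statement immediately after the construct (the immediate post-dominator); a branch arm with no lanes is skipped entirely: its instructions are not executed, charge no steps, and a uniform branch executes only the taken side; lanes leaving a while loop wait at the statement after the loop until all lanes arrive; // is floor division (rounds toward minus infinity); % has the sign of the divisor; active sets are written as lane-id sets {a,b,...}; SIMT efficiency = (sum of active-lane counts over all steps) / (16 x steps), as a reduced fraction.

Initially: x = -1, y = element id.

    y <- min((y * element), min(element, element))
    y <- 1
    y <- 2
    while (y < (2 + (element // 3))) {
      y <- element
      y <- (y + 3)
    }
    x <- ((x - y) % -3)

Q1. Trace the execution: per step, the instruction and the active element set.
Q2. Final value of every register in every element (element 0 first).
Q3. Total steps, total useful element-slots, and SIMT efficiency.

step 0: y <- min((y * element), min(element, element)) {0,1,2,3,4,5,6,7,8,9,10,11,12,13,14,15}
step 1: y <- 1                       {0,1,2,3,4,5,6,7,8,9,10,11,12,13,14,15}
step 2: y <- 2                       {0,1,2,3,4,5,6,7,8,9,10,11,12,13,14,15}
step 3: eval (y < (2 + (element // 3))) {0,1,2,3,4,5,6,7,8,9,10,11,12,13,14,15}
step 4: y <- element                 {3,4,5,6,7,8,9,10,11,12,13,14,15}
step 5: y <- (y + 3)                 {3,4,5,6,7,8,9,10,11,12,13,14,15}
step 6: eval (y < (2 + (element // 3))) {3,4,5,6,7,8,9,10,11,12,13,14,15}
step 7: x <- ((x - y) % -3)          {0,1,2,3,4,5,6,7,8,9,10,11,12,13,14,15}

Answer: 8 steps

x: 0,0,0,-1,-2,0,-1,-2,0,-1,-2,0,-1,-2,0,-1
y: 2,2,2,6,7,8,9,10,11,12,13,14,15,16,17,18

steps = 8; useful = 119; efficiency = 119/128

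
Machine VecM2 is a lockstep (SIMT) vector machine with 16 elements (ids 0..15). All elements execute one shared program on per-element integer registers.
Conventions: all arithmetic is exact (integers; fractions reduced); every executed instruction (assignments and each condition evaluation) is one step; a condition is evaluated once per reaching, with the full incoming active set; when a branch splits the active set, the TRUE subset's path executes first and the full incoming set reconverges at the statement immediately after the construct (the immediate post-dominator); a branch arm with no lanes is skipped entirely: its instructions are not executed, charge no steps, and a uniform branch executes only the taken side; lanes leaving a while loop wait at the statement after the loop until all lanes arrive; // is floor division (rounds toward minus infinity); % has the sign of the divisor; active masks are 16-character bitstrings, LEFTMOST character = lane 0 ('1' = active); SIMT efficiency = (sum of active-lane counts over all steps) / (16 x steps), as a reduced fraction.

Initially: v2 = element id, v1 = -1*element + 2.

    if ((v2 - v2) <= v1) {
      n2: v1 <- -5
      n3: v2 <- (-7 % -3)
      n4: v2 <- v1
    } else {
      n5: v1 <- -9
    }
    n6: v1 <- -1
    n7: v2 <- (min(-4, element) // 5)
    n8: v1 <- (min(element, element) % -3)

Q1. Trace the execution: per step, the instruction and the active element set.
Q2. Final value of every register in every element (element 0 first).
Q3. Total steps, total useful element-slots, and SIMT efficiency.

step 0: eval ((v2 - v2) <= v1)       1111111111111111
step 1: v1 <- -5                     1110000000000000
step 2: v2 <- (-7 % -3)              1110000000000000
step 3: v2 <- v1                     1110000000000000
step 4: v1 <- -9                     0001111111111111
step 5: v1 <- -1                     1111111111111111
step 6: v2 <- (min(-4, element) // 5) 1111111111111111
step 7: v1 <- (min(element, element) % -3) 1111111111111111

Answer: 8 steps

v2: -1,-1,-1,-1,-1,-1,-1,-1,-1,-1,-1,-1,-1,-1,-1,-1
v1: 0,-2,-1,0,-2,-1,0,-2,-1,0,-2,-1,0,-2,-1,0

steps = 8; useful = 86; efficiency = 86/128 = 43/64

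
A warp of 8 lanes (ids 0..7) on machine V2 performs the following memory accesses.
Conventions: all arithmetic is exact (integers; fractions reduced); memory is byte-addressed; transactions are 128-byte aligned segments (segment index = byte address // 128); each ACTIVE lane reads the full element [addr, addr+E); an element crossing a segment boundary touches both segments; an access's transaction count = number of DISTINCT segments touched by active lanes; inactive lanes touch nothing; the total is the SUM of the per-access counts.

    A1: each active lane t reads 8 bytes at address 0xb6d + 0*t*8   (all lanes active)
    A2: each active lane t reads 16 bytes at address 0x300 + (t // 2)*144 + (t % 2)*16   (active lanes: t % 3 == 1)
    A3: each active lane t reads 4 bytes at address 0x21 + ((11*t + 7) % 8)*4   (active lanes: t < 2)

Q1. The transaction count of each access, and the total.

A1: 1 transaction
A2: 3 transactions
A3: 1 transaction

Answer: 1,3,1; total 5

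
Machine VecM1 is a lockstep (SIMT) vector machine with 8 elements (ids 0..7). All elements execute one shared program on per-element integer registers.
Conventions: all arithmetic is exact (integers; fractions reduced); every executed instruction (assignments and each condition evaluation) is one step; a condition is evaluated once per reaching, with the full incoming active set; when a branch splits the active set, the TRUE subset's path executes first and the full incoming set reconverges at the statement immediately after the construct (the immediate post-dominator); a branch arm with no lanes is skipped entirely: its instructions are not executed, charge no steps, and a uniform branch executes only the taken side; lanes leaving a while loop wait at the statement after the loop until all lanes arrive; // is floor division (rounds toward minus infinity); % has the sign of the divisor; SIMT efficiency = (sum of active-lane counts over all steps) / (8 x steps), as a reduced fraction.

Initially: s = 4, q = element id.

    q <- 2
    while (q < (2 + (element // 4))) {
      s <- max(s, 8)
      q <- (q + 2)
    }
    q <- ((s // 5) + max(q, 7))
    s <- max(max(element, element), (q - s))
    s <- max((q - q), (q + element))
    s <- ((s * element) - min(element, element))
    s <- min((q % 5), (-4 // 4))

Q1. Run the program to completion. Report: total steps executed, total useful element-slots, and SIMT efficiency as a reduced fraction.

Answer: 10 steps, 68 useful, 17/20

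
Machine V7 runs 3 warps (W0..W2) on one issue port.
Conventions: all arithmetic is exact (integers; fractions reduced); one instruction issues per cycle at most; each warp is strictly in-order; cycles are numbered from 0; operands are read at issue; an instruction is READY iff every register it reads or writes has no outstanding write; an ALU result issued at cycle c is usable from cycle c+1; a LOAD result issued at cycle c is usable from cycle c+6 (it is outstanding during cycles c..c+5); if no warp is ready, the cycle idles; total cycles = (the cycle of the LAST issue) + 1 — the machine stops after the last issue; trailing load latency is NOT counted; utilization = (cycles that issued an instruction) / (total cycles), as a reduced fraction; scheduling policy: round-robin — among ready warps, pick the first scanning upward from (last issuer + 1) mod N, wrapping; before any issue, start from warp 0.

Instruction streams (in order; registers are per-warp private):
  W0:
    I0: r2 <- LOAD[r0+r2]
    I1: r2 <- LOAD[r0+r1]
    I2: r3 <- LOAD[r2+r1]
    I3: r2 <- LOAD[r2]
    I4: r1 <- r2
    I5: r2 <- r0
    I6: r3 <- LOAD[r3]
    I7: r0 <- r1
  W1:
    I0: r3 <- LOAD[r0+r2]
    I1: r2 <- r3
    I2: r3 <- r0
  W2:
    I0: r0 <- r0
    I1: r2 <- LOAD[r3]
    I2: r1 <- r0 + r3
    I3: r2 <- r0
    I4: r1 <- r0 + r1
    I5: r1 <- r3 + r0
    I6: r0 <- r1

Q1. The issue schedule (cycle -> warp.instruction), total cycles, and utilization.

cycle 0: W0.I0
cycle 1: W1.I0
cycle 2: W2.I0
cycle 3: W2.I1
cycle 4: W2.I2
cycle 5: idle
cycle 6: W0.I1
cycle 7: W1.I1
cycle 8: W1.I2
cycle 9: W2.I3
cycle 10: W2.I4
cycle 11: W2.I5
cycle 12: W0.I2
cycle 13: W2.I6
cycle 14: W0.I3
cycle 15: idle
cycle 16: idle
cycle 17: idle
cycle 18: idle
cycle 19: idle
cycle 20: W0.I4
cycle 21: W0.I5
cycle 22: W0.I6
cycle 23: W0.I7

Answer: 24 cycles, utilization 3/4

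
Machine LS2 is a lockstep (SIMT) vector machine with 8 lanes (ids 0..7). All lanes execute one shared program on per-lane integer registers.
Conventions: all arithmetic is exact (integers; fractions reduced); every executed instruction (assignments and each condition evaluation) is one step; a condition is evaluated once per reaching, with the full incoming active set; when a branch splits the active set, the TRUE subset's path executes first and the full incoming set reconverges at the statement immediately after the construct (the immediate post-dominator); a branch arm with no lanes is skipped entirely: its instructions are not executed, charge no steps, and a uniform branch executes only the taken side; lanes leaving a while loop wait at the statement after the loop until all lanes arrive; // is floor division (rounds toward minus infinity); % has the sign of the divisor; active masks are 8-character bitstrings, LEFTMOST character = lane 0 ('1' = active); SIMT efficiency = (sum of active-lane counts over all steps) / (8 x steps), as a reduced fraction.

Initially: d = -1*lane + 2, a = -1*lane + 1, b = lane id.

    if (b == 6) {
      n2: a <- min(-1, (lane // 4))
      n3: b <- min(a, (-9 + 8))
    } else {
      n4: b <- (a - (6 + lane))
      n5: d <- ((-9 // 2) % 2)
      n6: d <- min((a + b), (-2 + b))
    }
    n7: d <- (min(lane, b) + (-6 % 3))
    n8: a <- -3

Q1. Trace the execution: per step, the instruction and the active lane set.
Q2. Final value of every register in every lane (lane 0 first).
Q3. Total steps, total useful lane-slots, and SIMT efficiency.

step 0: eval (b == 6)                11111111
step 1: a <- min(-1, (lane // 4))    00000010
step 2: b <- min(a, (-9 + 8))        00000010
step 3: b <- (a - (6 + lane))        11111101
step 4: d <- ((-9 // 2) % 2)         11111101
step 5: d <- min((a + b), (-2 + b))  11111101
step 6: d <- (min(lane, b) + (-6 % 3)) 11111111
step 7: a <- -3                      11111111

Answer: 8 steps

d: -5,-7,-9,-11,-13,-15,-1,-19
a: -3,-3,-3,-3,-3,-3,-3,-3
b: -5,-7,-9,-11,-13,-15,-1,-19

steps = 8; useful = 47; efficiency = 47/64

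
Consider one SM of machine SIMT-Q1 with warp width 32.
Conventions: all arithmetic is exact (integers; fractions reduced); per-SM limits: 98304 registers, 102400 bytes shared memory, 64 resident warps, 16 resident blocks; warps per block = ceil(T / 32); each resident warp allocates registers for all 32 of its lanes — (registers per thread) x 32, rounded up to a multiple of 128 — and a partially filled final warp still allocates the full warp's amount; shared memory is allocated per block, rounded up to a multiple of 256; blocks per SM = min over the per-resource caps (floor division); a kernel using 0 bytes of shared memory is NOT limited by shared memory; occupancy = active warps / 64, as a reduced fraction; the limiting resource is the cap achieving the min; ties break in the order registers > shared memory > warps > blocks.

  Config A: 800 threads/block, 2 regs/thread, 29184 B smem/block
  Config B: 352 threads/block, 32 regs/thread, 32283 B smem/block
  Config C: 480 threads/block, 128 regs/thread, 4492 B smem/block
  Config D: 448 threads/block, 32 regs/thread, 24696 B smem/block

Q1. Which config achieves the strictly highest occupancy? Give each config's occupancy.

occupancies: A 25/32, B 33/64, C 15/64, D 7/8

Answer: D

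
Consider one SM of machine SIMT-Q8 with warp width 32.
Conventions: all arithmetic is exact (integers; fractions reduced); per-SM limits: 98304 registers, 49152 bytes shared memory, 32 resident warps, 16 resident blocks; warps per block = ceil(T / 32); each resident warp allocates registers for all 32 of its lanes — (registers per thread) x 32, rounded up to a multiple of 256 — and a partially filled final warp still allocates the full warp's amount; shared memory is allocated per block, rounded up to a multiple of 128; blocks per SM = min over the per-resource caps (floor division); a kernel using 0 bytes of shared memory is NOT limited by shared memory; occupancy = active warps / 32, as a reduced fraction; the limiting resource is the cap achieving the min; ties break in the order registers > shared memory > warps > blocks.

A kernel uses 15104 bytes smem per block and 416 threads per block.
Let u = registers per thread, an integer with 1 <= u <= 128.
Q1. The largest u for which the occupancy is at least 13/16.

Answer: u = 112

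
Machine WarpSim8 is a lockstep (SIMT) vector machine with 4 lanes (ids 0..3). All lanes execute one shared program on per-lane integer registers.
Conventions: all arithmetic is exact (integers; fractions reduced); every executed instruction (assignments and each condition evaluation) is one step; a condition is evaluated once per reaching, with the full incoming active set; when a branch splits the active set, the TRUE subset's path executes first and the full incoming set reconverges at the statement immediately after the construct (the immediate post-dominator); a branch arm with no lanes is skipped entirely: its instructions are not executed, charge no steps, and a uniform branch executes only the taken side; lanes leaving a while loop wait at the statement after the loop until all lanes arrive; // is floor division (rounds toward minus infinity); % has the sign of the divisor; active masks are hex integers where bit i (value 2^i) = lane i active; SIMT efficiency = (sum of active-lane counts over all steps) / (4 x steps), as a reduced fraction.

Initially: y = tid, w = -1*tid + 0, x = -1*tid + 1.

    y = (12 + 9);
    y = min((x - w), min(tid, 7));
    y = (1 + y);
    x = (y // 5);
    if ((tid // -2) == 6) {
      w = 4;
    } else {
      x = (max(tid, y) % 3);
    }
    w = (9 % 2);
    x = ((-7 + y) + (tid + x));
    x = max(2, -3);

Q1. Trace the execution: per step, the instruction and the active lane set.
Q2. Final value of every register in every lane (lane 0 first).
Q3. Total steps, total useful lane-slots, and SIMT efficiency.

step 0: y <- (12 + 9)                0xf
step 1: y <- min((x - w), min(tid, 7)) 0xf
step 2: y <- (1 + y)                 0xf
step 3: x <- (y // 5)                0xf
step 4: eval ((tid // -2) == 6)      0xf
step 5: x <- (max(tid, y) % 3)       0xf
step 6: w <- (9 % 2)                 0xf
step 7: x <- ((-7 + y) + (tid + x))  0xf
step 8: x <- max(2, -3)              0xf

Answer: 9 steps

y: 1,2,2,2
w: 1,1,1,1
x: 2,2,2,2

steps = 9; useful = 36; efficiency = 36/36 = 1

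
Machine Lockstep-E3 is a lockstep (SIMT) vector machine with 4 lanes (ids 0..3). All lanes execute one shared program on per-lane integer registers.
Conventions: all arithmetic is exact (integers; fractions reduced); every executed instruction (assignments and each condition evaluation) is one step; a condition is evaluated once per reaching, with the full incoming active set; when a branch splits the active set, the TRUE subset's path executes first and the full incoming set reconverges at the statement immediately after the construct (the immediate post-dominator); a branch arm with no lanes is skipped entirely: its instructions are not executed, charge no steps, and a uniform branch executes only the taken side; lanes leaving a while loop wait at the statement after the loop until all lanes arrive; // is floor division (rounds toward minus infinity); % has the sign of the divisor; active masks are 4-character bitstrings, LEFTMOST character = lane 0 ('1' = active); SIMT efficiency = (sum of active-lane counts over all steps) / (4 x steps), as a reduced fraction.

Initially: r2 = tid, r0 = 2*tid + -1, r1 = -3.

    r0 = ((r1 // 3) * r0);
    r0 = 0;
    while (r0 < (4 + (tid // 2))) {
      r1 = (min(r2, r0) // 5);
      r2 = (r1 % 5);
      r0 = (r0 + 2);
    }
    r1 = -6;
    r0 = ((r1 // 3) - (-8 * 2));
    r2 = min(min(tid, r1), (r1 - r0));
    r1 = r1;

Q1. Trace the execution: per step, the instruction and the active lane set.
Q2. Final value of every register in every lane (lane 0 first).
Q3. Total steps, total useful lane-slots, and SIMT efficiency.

step 0: r0 <- ((r1 // 3) * r0)       1111
step 1: r0 <- 0                      1111
step 2: eval (r0 < (4 + (tid // 2))) 1111
step 3: r1 <- (min(r2, r0) // 5)     1111
step 4: r2 <- (r1 % 5)               1111
step 5: r0 <- (r0 + 2)               1111
step 6: eval (r0 < (4 + (tid // 2))) 1111
step 7: r1 <- (min(r2, r0) // 5)     1111
step 8: r2 <- (r1 % 5)               1111
step 9: r0 <- (r0 + 2)               1111
step 10: eval (r0 < (4 + (tid // 2))) 1111
step 11: r1 <- (min(r2, r0) // 5)     0011
step 12: r2 <- (r1 % 5)               0011
step 13: r0 <- (r0 + 2)               0011
step 14: eval (r0 < (4 + (tid // 2))) 0011
step 15: r1 <- -6                     1111
step 16: r0 <- ((r1 // 3) - (-8 * 2)) 1111
step 17: r2 <- min(min(tid, r1), (r1 - r0)) 1111
step 18: r1 <- r1                     1111

Answer: 19 steps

r2: -20,-20,-20,-20
r0: 14,14,14,14
r1: -6,-6,-6,-6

steps = 19; useful = 68; efficiency = 68/76 = 17/19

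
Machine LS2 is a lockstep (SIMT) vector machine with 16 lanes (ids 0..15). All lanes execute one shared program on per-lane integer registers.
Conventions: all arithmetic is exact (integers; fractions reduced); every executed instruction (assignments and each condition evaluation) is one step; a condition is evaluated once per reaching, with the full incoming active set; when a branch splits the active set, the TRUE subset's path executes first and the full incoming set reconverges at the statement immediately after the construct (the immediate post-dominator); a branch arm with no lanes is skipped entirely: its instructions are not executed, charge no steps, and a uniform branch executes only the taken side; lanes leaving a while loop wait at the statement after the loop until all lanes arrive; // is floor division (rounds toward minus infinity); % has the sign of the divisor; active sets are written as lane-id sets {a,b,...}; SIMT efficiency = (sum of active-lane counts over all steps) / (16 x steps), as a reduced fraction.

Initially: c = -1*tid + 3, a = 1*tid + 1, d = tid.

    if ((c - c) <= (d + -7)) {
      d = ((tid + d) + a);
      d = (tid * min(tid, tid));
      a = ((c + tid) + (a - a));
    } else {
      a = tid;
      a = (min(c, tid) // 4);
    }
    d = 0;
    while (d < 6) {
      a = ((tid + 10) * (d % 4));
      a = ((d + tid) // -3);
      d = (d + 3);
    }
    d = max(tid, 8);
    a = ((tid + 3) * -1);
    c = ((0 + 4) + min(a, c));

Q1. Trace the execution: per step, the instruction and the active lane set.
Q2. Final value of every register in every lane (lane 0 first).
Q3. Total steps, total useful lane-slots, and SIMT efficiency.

step 0: eval ((c - c) <= (d + -7))   {0,1,2,3,4,5,6,7,8,9,10,11,12,13,14,15}
step 1: d <- ((tid + d) + a)         {7,8,9,10,11,12,13,14,15}
step 2: d <- (tid * min(tid, tid))   {7,8,9,10,11,12,13,14,15}
step 3: a <- ((c + tid) + (a - a))   {7,8,9,10,11,12,13,14,15}
step 4: a <- tid                     {0,1,2,3,4,5,6}
step 5: a <- (min(c, tid) // 4)      {0,1,2,3,4,5,6}
step 6: d <- 0                       {0,1,2,3,4,5,6,7,8,9,10,11,12,13,14,15}
step 7: eval (d < 6)                 {0,1,2,3,4,5,6,7,8,9,10,11,12,13,14,15}
step 8: a <- ((tid + 10) * (d % 4))  {0,1,2,3,4,5,6,7,8,9,10,11,12,13,14,15}
step 9: a <- ((d + tid) // -3)       {0,1,2,3,4,5,6,7,8,9,10,11,12,13,14,15}
step 10: d <- (d + 3)                 {0,1,2,3,4,5,6,7,8,9,10,11,12,13,14,15}
step 11: eval (d < 6)                 {0,1,2,3,4,5,6,7,8,9,10,11,12,13,14,15}
step 12: a <- ((tid + 10) * (d % 4))  {0,1,2,3,4,5,6,7,8,9,10,11,12,13,14,15}
step 13: a <- ((d + tid) // -3)       {0,1,2,3,4,5,6,7,8,9,10,11,12,13,14,15}
step 14: d <- (d + 3)                 {0,1,2,3,4,5,6,7,8,9,10,11,12,13,14,15}
step 15: eval (d < 6)                 {0,1,2,3,4,5,6,7,8,9,10,11,12,13,14,15}
step 16: d <- max(tid, 8)             {0,1,2,3,4,5,6,7,8,9,10,11,12,13,14,15}
step 17: a <- ((tid + 3) * -1)        {0,1,2,3,4,5,6,7,8,9,10,11,12,13,14,15}
step 18: c <- ((0 + 4) + min(a, c))   {0,1,2,3,4,5,6,7,8,9,10,11,12,13,14,15}

Answer: 19 steps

c: 1,0,-1,-2,-3,-4,-5,-6,-7,-8,-9,-10,-11,-12,-13,-14
a: -3,-4,-5,-6,-7,-8,-9,-10,-11,-12,-13,-14,-15,-16,-17,-18
d: 8,8,8,8,8,8,8,8,8,9,10,11,12,13,14,15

steps = 19; useful = 265; efficiency = 265/304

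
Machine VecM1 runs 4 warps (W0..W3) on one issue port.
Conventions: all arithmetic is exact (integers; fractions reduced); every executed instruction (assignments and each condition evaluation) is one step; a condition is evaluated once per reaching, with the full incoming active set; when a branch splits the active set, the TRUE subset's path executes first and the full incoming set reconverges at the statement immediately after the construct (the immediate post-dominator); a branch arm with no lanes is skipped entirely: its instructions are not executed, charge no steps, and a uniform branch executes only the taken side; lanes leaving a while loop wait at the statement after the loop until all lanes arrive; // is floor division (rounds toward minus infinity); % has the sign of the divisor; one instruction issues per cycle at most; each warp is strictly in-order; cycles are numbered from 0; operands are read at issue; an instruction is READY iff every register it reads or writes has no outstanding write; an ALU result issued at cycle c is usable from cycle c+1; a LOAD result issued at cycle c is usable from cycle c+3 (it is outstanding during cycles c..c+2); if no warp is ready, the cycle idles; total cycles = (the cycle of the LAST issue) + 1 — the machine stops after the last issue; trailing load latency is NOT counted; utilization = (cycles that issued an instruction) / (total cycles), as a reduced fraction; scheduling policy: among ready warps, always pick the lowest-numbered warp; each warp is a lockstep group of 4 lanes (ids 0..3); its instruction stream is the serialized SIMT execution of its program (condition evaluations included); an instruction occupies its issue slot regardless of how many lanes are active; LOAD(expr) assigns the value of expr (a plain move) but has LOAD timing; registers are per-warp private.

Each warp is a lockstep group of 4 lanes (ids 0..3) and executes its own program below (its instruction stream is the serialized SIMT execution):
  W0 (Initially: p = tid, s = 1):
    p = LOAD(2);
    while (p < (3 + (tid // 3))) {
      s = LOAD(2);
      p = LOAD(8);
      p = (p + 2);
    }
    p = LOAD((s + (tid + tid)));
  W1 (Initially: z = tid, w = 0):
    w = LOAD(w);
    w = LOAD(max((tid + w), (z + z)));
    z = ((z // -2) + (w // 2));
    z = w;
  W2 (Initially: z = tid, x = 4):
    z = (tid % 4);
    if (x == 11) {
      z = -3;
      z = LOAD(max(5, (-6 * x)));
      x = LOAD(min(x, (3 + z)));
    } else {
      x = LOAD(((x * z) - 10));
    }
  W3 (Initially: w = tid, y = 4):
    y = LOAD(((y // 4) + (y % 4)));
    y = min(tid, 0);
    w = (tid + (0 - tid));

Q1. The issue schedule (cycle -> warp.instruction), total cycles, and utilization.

cycle 0: W0.I0
cycle 1: W1.I0
cycle 2: W2.I0
cycle 3: W0.I1
cycle 4: W0.I2
cycle 5: W0.I3
cycle 6: W1.I1
cycle 7: W2.I1
cycle 8: W0.I4
cycle 9: W0.I5
cycle 10: W0.I6
cycle 11: W1.I2
cycle 12: W1.I3
cycle 13: W2.I2
cycle 14: W3.I0
cycle 15: idle
cycle 16: idle
cycle 17: W3.I1
cycle 18: W3.I2

Answer: 19 cycles, utilization 17/19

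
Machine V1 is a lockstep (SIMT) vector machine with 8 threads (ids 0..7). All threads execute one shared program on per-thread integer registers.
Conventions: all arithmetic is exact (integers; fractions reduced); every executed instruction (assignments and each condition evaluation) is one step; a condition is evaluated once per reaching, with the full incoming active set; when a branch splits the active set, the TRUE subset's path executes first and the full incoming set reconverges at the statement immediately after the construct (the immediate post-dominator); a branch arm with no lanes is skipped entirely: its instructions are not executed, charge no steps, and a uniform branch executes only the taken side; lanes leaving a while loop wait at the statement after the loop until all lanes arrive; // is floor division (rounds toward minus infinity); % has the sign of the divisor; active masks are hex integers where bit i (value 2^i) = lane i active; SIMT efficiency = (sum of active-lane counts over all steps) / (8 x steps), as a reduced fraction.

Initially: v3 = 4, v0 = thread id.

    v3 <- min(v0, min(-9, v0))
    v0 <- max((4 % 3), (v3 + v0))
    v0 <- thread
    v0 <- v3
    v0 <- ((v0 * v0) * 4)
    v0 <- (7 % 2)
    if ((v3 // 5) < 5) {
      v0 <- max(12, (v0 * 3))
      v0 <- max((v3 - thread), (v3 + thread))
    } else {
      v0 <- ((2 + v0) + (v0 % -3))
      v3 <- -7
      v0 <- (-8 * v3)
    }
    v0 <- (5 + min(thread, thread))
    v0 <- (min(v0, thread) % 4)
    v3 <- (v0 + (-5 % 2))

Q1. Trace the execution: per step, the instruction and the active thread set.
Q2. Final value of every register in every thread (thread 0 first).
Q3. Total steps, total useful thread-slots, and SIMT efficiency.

step 0: v3 <- min(v0, min(-9, v0))   0xff
step 1: v0 <- max((4 % 3), (v3 + v0)) 0xff
step 2: v0 <- thread                 0xff
step 3: v0 <- v3                     0xff
step 4: v0 <- ((v0 * v0) * 4)        0xff
step 5: v0 <- (7 % 2)                0xff
step 6: eval ((v3 // 5) < 5)         0xff
step 7: v0 <- max(12, (v0 * 3))      0xff
step 8: v0 <- max((v3 - thread), (v3 + thread)) 0xff
step 9: v0 <- (5 + min(thread, thread)) 0xff
step 10: v0 <- (min(v0, thread) % 4)  0xff
step 11: v3 <- (v0 + (-5 % 2))        0xff

Answer: 12 steps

v3: 1,2,3,4,1,2,3,4
v0: 0,1,2,3,0,1,2,3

steps = 12; useful = 96; efficiency = 96/96 = 1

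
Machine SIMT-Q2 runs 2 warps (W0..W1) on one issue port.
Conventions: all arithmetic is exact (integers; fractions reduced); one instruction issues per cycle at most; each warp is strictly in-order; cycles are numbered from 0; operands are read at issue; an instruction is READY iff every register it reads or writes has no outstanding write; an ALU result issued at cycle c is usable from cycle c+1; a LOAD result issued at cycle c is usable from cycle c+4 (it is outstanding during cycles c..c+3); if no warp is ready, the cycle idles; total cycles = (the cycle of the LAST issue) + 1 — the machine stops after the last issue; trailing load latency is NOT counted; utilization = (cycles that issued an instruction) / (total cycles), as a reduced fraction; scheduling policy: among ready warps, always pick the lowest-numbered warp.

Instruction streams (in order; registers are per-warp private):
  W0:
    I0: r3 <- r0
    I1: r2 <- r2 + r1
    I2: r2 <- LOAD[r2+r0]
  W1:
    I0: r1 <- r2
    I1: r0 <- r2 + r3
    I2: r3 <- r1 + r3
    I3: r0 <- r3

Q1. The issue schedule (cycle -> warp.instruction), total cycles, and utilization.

cycle 0: W0.I0
cycle 1: W0.I1
cycle 2: W0.I2
cycle 3: W1.I0
cycle 4: W1.I1
cycle 5: W1.I2
cycle 6: W1.I3

Answer: 7 cycles, utilization 1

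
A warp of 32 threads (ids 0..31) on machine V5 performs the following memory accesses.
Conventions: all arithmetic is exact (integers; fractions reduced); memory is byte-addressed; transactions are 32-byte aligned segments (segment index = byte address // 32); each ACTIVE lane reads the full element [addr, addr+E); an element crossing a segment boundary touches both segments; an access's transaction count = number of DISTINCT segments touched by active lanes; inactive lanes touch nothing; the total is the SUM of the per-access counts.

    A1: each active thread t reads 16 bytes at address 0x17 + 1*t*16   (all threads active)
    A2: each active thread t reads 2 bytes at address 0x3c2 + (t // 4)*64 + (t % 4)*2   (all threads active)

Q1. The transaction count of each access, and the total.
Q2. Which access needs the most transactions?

A1: 17 transactions
A2: 8 transactions

Answer: 17,8; total 25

Answer: A1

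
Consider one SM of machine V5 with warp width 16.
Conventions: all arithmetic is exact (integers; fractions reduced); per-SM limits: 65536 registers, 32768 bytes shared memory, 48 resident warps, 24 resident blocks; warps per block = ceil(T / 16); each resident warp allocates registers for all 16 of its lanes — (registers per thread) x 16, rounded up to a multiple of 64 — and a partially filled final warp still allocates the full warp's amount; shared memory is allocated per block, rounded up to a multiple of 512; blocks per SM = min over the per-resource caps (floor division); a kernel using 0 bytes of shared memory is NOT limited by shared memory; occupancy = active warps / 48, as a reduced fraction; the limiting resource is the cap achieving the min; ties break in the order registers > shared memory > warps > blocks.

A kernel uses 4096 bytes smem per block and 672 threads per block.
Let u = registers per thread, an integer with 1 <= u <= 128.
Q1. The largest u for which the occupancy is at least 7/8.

Answer: u = 96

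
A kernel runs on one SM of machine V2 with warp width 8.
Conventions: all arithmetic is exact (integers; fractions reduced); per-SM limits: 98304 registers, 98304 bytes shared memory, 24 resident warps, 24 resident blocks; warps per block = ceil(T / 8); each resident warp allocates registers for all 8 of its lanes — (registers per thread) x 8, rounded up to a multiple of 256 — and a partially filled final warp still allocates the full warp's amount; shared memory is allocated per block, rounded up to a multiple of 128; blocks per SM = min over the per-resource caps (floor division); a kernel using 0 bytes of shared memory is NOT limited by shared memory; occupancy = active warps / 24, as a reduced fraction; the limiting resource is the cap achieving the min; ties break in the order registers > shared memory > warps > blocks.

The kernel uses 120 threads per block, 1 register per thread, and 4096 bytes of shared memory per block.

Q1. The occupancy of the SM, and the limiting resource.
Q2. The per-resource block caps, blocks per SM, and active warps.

Answer: occupancy 5/8, limited by warps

registers: 25 blocks
shared memory: 24 blocks
warps: 1 block
blocks: 24 blocks

Answer: 1 block, 15 active warps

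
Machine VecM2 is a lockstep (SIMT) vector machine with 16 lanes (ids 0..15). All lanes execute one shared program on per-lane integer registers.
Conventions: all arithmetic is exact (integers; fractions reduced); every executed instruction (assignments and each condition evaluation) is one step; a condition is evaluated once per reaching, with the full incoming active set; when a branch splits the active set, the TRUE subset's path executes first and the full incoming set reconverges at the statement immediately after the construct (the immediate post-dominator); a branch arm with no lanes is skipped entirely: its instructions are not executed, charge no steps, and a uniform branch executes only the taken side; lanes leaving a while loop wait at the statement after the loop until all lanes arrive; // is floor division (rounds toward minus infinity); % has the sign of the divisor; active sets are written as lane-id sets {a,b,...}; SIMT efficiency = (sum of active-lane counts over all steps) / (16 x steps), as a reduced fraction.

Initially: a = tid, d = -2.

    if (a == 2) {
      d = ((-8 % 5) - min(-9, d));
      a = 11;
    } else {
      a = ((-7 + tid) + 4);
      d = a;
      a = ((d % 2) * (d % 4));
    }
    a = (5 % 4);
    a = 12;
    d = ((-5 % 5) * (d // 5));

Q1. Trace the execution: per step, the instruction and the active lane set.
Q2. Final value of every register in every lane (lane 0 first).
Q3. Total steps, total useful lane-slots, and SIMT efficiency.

step 0: eval (a == 2)                {0,1,2,3,4,5,6,7,8,9,10,11,12,13,14,15}
step 1: d <- ((-8 % 5) - min(-9, d)) {2}
step 2: a <- 11                      {2}
step 3: a <- ((-7 + tid) + 4)        {0,1,3,4,5,6,7,8,9,10,11,12,13,14,15}
step 4: d <- a                       {0,1,3,4,5,6,7,8,9,10,11,12,13,14,15}
step 5: a <- ((d % 2) * (d % 4))     {0,1,3,4,5,6,7,8,9,10,11,12,13,14,15}
step 6: a <- (5 % 4)                 {0,1,2,3,4,5,6,7,8,9,10,11,12,13,14,15}
step 7: a <- 12                      {0,1,2,3,4,5,6,7,8,9,10,11,12,13,14,15}
step 8: d <- ((-5 % 5) * (d // 5))   {0,1,2,3,4,5,6,7,8,9,10,11,12,13,14,15}

Answer: 9 steps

a: 12,12,12,12,12,12,12,12,12,12,12,12,12,12,12,12
d: 0,0,0,0,0,0,0,0,0,0,0,0,0,0,0,0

steps = 9; useful = 111; efficiency = 111/144 = 37/48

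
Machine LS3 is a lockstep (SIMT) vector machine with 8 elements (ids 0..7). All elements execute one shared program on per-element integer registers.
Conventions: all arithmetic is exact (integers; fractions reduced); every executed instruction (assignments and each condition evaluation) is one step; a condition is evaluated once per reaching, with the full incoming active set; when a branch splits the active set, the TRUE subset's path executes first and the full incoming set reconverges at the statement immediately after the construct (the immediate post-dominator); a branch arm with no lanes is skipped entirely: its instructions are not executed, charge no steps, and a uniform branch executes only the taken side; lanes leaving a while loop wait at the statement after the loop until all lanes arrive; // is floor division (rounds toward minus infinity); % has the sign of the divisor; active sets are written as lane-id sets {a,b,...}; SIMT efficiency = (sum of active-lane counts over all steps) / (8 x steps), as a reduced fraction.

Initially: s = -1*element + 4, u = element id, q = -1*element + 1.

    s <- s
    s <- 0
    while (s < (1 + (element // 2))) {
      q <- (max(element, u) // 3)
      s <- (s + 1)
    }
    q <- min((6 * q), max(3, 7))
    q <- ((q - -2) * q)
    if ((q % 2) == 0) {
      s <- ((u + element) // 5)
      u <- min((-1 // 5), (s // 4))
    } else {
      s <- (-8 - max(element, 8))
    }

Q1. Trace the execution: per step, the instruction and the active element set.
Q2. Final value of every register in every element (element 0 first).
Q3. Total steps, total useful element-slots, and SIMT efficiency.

step 0: s <- s                       {0,1,2,3,4,5,6,7}
step 1: s <- 0                       {0,1,2,3,4,5,6,7}
step 2: eval (s < (1 + (element // 2))) {0,1,2,3,4,5,6,7}
step 3: q <- (max(element, u) // 3)  {0,1,2,3,4,5,6,7}
step 4: s <- (s + 1)                 {0,1,2,3,4,5,6,7}
step 5: eval (s < (1 + (element // 2))) {0,1,2,3,4,5,6,7}
step 6: q <- (max(element, u) // 3)  {2,3,4,5,6,7}
step 7: s <- (s + 1)                 {2,3,4,5,6,7}
step 8: eval (s < (1 + (element // 2))) {2,3,4,5,6,7}
step 9: q <- (max(element, u) // 3)  {4,5,6,7}
step 10: s <- (s + 1)                 {4,5,6,7}
step 11: eval (s < (1 + (element // 2))) {4,5,6,7}
step 12: q <- (max(element, u) // 3)  {6,7}
step 13: s <- (s + 1)                 {6,7}
step 14: eval (s < (1 + (element // 2))) {6,7}
step 15: q <- min((6 * q), max(3, 7)) {0,1,2,3,4,5,6,7}
step 16: q <- ((q - -2) * q)          {0,1,2,3,4,5,6,7}
step 17: eval ((q % 2) == 0)          {0,1,2,3,4,5,6,7}
step 18: s <- ((u + element) // 5)    {0,1,2,3,4,5}
step 19: u <- min((-1 // 5), (s // 4)) {0,1,2,3,4,5}
step 20: s <- (-8 - max(element, 8))  {6,7}

Answer: 21 steps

s: 0,0,0,1,1,2,-16,-16
u: -1,-1,-1,-1,-1,-1,6,7
q: 0,0,0,48,48,48,63,63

steps = 21; useful = 122; efficiency = 122/168 = 61/84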